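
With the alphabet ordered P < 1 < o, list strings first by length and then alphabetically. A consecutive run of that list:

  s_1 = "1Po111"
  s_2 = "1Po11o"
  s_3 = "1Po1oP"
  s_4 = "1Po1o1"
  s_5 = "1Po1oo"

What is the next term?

1PooPP

Find the rightmost character of 1Po1oo below o, bump it to the next letter, and reset everything to its right to P.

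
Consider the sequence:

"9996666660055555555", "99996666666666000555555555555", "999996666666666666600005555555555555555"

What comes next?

Term n consists of n+1 9's, followed by 4n-2 6's, followed by n 0's, followed by 4n 5's, where the shown terms are n = 2, 3, 4.
At n = 5 the blocks have lengths 6, 18, 5, 20.

9999996666666666666666660000055555555555555555555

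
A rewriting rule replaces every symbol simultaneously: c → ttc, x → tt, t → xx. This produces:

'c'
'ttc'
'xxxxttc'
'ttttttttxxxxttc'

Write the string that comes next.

xxxxxxxxxxxxxxxxttttttttxxxxttc

Replace each of the 15 characters of ttttttttxxxxttc in place — xx xx xx xx xx xx xx xx tt tt tt tt xx xx ttc — and concatenate.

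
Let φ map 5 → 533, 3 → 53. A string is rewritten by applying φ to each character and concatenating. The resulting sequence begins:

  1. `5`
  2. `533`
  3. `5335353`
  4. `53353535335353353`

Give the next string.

53353535335353353533535353353533535353353

Applying the rule to each of the 17 symbols of 53353535335353353 gives the pieces 533 53 53 533 53 533 53 533 53 53 533 53 533 53 53 533 53, which concatenate to the answer.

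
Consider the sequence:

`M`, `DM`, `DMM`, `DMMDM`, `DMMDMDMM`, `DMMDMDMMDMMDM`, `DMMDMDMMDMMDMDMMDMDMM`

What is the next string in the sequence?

Each term (from the third on) is the previous term followed by the one before it: term 3 = DM·M = DMM.
The next term joins DMMDMDMMDMMDMDMMDMDMM and DMMDMDMMDMMDM.

DMMDMDMMDMMDMDMMDMDMMDMMDMDMMDMMDM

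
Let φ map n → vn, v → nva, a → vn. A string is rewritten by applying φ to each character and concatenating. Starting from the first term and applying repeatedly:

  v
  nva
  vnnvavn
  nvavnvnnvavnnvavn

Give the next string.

Replace each of the 17 characters of nvavnvnnvavnnvavn in place — vn nva vn nva vn nva vn vn nva vn nva vn vn nva vn nva vn — and concatenate.

vnnvavnnvavnnvavnvnnvavnnvavnvnnvavnnvavn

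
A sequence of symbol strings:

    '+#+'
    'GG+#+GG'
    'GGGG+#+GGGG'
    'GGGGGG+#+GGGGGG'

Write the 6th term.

GGGGGGGGGG+#+GGGGGGGGGG

Every step adds GG to the front and GG to the end of the previous string.
From GGGGGG+#+GGGGGG, 2 further steps: GGGGGG+#+GGGGGG → GGGGGGGG+#+GGGGGGGG → (answer).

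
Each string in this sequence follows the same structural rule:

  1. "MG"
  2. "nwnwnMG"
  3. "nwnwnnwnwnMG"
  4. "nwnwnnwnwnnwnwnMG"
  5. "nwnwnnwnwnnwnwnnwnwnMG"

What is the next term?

nwnwnnwnwnnwnwnnwnwnnwnwnMG

Each term is the previous one with nwnwn prepended.
One more step from nwnwnnwnwnnwnwnnwnwnMG gives the answer.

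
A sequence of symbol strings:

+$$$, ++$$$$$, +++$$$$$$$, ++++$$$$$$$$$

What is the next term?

+++++$$$$$$$$$$$

Reading off run lengths: + runs 1, 2, 3, 4; $ runs 3, 5, 7, 9 — each is linear in n (n = 1, 2, …).
For the next term, n = 5, so the run lengths are 5, 11.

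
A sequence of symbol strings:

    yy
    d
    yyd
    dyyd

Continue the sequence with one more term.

From term 3 onward, concatenate the second-to-last term with the last: yy·d = yyd, d·yyd = dyyd, …
The next term joins yyd and dyyd.

yyddyyd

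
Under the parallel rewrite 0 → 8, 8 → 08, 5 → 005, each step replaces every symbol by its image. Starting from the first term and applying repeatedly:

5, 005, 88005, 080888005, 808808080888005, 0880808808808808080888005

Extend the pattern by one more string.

Rewriting the 25 symbols of 0880808808808808080888005 one by one yields 8 08 08 8 08 8 08 08 8 08 08 8 08 08 8 08 8 08 8 08 08 08 8 8 005; concatenated:

80808808808088080880808808808808080888005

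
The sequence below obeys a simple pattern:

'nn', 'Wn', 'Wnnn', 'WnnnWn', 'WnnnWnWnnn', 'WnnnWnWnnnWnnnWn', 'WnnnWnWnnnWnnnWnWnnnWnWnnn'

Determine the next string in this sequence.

WnnnWnWnnnWnnnWnWnnnWnWnnnWnnnWnWnnnWnnnWn

Each term (from the third on) is the previous term followed by the one before it: term 3 = Wn·nn = Wnnn.
Continuing: WnnnWnWnnnWnnnWnWnnnWnWnnn · WnnnWnWnnnWnnnWn gives term 8.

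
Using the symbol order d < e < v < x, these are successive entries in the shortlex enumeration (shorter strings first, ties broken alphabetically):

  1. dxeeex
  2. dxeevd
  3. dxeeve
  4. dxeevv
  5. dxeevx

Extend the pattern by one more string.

Treat dxeevx as a base-4 numeral over the given alphabet and add one, carrying through any trailing x's.

dxeexd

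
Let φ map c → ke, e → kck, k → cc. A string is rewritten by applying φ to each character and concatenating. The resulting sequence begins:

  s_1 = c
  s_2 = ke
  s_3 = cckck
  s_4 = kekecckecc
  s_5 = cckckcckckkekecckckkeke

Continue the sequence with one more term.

φ(cckckcckckkekecckckkeke) expands symbol-by-symbol to ke ke cc ke cc ke ke cc ke cc cc kck cc kck ke ke cc ke cc cc kck cc kck; joining the 23 pieces gives the next term.

kekecckecckekecckecccckckcckckkekecckecccckckcckck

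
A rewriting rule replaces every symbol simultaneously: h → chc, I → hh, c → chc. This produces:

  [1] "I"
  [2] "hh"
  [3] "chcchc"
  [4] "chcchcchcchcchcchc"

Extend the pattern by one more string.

Rewriting the 18 symbols of chcchcchcchcchcchc one by one yields chc chc chc chc chc chc chc chc chc chc chc chc chc chc chc chc chc chc; concatenated:

chcchcchcchcchcchcchcchcchcchcchcchcchcchcchcchcchcchc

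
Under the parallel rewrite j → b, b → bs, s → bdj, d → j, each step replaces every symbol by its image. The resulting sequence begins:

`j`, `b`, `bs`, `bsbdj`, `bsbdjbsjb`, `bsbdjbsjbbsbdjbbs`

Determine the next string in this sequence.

Rewriting the 17 symbols of bsbdjbsjbbsbdjbbs one by one yields bs bdj bs j b bs bdj b bs bs bdj bs j b bs bs bdj; concatenated:

bsbdjbsjbbsbdjbbsbsbdjbsjbbsbsbdj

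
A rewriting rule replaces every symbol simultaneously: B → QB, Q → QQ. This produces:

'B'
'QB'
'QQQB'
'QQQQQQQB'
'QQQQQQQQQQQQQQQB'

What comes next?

QQQQQQQQQQQQQQQQQQQQQQQQQQQQQQQB

Replace each of the 16 characters of QQQQQQQQQQQQQQQB in place — QQ QQ QQ QQ QQ QQ QQ QQ QQ QQ QQ QQ QQ QQ QQ QB — and concatenate.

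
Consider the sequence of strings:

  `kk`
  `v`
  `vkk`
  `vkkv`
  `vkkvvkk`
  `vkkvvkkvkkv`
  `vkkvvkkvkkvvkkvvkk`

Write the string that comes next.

vkkvvkkvkkvvkkvvkkvkkvvkkvkkv

Each term (from the third on) is the previous term followed by the one before it: term 3 = v·kk = vkk.
So term 8 is vkkvvkkvkkvvkkvvkk·vkkvvkkvkkv.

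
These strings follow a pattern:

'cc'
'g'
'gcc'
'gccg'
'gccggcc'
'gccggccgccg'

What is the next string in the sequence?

This is a Fibonacci-style word recurrence s(k) = s(k−1)·s(k−2): e.g. g·cc = gcc.
So term 7 is gccggccgccg·gccggcc.

gccggccgccggccggcc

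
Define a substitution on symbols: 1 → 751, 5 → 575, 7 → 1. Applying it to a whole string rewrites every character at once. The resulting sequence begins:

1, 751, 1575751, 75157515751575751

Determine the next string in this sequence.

Rewriting the 17 symbols of 75157515751575751 one by one yields 1 575 751 575 1 575 751 575 1 575 751 575 1 575 1 575 751; concatenated:

15757515751575751575157575157515751575751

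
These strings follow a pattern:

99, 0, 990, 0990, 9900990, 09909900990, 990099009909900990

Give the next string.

This is a Fibonacci-style word recurrence s(k) = s(k−2)·s(k−1): e.g. 99·0 = 990.
So term 8 is 09909900990·990099009909900990.

09909900990990099009909900990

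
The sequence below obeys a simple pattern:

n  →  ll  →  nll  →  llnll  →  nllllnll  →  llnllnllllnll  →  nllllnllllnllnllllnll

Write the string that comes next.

llnllnllllnllnllllnllllnllnllllnll

From term 3 onward, concatenate the second-to-last term with the last: n·ll = nll, ll·nll = llnll, …
So term 8 is llnllnllllnll·nllllnllllnllnllllnll.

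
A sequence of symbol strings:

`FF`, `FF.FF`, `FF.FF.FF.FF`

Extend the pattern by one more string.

FF.FF.FF.FF.FF.FF.FF.FF

s(k+1) = s(k)·.·s(k) — each term doubles the last with '.' between the halves.
So the next term is two copies of FF.FF.FF.FF with '.' between the halves.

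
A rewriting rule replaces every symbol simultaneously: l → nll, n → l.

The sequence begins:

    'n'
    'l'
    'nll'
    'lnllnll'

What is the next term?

nlllnllnlllnllnll

Apply φ to lnllnll symbol by symbol: l→nll, n→l, l→nll, l→nll, n→l, l→nll, l→nll; joined: nll l nll nll l nll nll.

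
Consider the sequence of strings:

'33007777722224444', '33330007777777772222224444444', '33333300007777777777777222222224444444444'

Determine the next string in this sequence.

Reading off run lengths: 3 runs 2, 4, 6; 0 runs 2, 3, 4; 7 runs 5, 9, 13; 2 runs 4, 6, 8; 4 runs 4, 7, 10 — each is linear in n (n = 1, 2, …).
At n = 4 the blocks have lengths 8, 5, 17, 10, 13.

33333333000007777777777777777722222222224444444444444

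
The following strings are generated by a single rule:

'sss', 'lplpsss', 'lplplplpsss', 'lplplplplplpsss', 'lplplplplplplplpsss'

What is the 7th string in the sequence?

Every step adds lplp at the front: s(k+1) = lplp·s(k).
From lplplplplplplplpsss, 2 further steps: lplplplplplplplpsss → lplplplplplplplplplpsss → (answer).

lplplplplplplplplplplplpsss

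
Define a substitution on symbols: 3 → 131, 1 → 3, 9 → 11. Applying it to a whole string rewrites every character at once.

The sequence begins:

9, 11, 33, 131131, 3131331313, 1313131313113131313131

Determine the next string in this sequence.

313131313131313131313313131313131313131313

φ(1313131313113131313131) expands symbol-by-symbol to 3 131 3 131 3 131 3 131 3 131 3 3 131 3 131 3 131 3 131 3 131 3; joining the 22 pieces gives the next term.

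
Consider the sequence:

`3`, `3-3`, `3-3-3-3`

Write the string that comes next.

3-3-3-3-3-3-3-3

s(k+1) = s(k)·-·s(k) — each term doubles the last with '-' between the halves.
One more doubling of 3-3-3-3 gives the answer.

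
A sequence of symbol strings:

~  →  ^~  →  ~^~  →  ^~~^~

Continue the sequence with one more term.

~^~^~~^~

This is a Fibonacci-style word recurrence s(k) = s(k−2)·s(k−1): e.g. ~·^~ = ~^~.
Continuing: ~^~ · ^~~^~ gives term 5.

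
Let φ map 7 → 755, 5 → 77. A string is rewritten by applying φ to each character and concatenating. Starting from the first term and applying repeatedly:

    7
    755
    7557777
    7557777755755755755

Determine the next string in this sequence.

Replace each of the 19 characters of 7557777755755755755 in place — 755 77 77 755 755 755 755 755 77 77 755 77 77 755 77 77 755 77 77 — and concatenate.

75577777557557557557557777755777775577777557777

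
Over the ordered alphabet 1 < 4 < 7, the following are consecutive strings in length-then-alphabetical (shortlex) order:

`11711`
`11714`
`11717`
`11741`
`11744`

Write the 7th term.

11771

Stepping forward 2 times from 11744: 11744 → 11747, then the target.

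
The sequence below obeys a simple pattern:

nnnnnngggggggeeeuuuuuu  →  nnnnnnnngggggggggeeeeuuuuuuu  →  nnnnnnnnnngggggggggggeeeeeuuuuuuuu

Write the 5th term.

Term n consists of 2n n's, followed by 2n+1 g's, followed by n e's, followed by n+3 u's, where the shown terms are n = 3, 4, 5.
Setting n = 7 gives 14, 15, 7, 10 characters in each block.

nnnnnnnnnnnnnngggggggggggggggeeeeeeeuuuuuuuuuu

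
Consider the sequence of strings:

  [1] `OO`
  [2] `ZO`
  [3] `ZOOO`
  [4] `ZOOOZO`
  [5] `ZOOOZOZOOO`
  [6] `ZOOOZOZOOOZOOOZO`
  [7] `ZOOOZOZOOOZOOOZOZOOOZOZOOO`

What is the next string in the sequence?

ZOOOZOZOOOZOOOZOZOOOZOZOOOZOOOZOZOOOZOOOZO

From term 3 onward, concatenate the last term with the second-to-last: ZO·OO = ZOOO, ZOOO·ZO = ZOOOZO, …
Continuing: ZOOOZOZOOOZOOOZOZOOOZOZOOO · ZOOOZOZOOOZOOOZO gives term 8.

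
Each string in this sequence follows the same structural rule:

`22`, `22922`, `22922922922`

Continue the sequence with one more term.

Every step duplicates the string with '9' between the halves.
So the next term is two copies of 22922922922 with '9' between the halves.

22922922922922922922922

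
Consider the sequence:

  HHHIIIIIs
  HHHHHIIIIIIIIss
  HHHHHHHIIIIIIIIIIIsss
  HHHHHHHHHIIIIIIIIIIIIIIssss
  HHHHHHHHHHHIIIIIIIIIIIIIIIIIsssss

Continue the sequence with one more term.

HHHHHHHHHHHHHIIIIIIIIIIIIIIIIIIIIssssss

Term n consists of 2n+1 H's, followed by 3n+2 I's, followed by n s's (n = 1, 2, …).
Setting n = 6 gives 13, 20, 6 characters in each block.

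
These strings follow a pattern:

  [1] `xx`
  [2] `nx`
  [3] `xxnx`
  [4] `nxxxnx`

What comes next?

xxnxnxxxnx

From term 3 onward, concatenate the second-to-last term with the last: xx·nx = xxnx, nx·xxnx = nxxxnx, …
So term 5 is xxnx·nxxxnx.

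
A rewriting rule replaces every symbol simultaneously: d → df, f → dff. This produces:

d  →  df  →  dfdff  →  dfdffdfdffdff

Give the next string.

Rewriting the 13 symbols of dfdffdfdffdff one by one yields df dff df dff dff df dff df dff dff df dff dff; concatenated:

dfdffdfdffdffdfdffdfdffdffdfdffdff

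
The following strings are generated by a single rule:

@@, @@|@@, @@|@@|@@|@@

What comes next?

s(k+1) = s(k)·|·s(k) — each term doubles the last with '|' between the halves.
One more doubling of @@|@@|@@|@@ gives the answer.

@@|@@|@@|@@|@@|@@|@@|@@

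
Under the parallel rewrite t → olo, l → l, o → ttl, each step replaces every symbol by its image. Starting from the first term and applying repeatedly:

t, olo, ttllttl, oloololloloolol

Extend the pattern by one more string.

Replace each of the 15 characters of oloololloloolol in place — ttl l ttl ttl l ttl l l ttl l ttl ttl l ttl l — and concatenate.

ttllttlttllttlllttllttlttllttll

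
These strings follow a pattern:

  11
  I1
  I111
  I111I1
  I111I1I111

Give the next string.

Each term (from the third on) is the previous term followed by the one before it: term 3 = I1·11 = I111.
So term 6 is I111I1I111·I111I1.

I111I1I111I111I1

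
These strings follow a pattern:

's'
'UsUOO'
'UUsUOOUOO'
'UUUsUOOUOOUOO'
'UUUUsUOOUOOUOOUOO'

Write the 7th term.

Each term wraps the previous one in U on the left and UOO on the right.
From UUUUsUOOUOOUOOUOO, 2 further steps: UUUUsUOOUOOUOOUOO → UUUUUsUOOUOOUOOUOOUOO → (answer).

UUUUUUsUOOUOOUOOUOOUOOUOO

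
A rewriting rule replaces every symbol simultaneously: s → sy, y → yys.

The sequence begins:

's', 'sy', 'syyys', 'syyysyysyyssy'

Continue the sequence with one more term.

φ(syyysyysyyssy) expands symbol-by-symbol to sy yys yys yys sy yys yys sy yys yys sy sy yys; joining the 13 pieces gives the next term.

syyysyysyyssyyysyyssyyysyyssysyyys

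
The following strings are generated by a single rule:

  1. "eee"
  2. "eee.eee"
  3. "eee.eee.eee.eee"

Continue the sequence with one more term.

eee.eee.eee.eee.eee.eee.eee.eee

s(k+1) = s(k)·.·s(k) — each term doubles the last with '.' between the halves.
So the next term is two copies of eee.eee.eee.eee with '.' between the halves.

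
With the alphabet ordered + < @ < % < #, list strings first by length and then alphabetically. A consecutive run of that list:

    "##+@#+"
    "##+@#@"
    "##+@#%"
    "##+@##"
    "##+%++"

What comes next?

##+%+@

Find the rightmost character of ##+%++ below #, bump it to the next letter, and reset everything to its right to +.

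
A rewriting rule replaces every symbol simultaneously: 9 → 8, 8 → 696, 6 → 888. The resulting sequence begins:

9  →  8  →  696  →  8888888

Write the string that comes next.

Apply φ to 8888888 symbol by symbol: 8→696, 8→696, 8→696, 8→696, 8→696, 8→696, 8→696; joined: 696 696 696 696 696 696 696.

696696696696696696696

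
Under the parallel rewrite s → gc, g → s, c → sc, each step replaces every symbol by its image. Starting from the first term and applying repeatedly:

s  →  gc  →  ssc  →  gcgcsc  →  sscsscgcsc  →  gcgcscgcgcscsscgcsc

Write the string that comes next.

sscsscgcscsscsscgcscgcgcscsscgcsc

φ(gcgcscgcgcscsscgcsc) expands symbol-by-symbol to s sc s sc gc sc s sc s sc gc sc gc gc sc s sc gc sc; joining the 19 pieces gives the next term.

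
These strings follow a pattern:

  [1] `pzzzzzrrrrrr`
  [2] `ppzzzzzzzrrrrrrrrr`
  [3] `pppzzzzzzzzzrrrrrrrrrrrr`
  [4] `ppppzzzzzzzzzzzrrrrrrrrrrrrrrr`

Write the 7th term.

Each string has the form p^{n-1} z^{2n+1} r^{3n}, where the shown terms are n = 2, 3, 4, 5.
For term 7, n = 8, so the run lengths are 7, 17, 24.

pppppppzzzzzzzzzzzzzzzzzrrrrrrrrrrrrrrrrrrrrrrrr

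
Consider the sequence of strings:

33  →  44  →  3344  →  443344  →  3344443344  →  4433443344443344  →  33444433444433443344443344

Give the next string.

443344334444334433444433444433443344443344

From term 3 onward, concatenate the second-to-last term with the last: 33·44 = 3344, 44·3344 = 443344, …
So term 8 is 4433443344443344·33444433444433443344443344.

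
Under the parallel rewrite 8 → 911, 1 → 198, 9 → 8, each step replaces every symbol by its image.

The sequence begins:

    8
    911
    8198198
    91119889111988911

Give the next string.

φ(91119889111988911) expands symbol-by-symbol to 8 198 198 198 8 911 911 8 198 198 198 8 911 911 8 198 198; joining the 17 pieces gives the next term.

81981981988911911819819819889119118198198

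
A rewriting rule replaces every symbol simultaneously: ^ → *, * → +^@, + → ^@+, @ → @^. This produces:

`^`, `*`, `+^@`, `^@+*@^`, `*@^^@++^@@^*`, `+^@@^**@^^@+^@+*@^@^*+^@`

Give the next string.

φ(+^@@^**@^^@+^@+*@^@^*+^@) expands symbol-by-symbol to ^@+ * @^ @^ * +^@ +^@ @^ * * @^ ^@+ * @^ ^@+ +^@ @^ * @^ * +^@ ^@+ * @^; joining the 24 pieces gives the next term.

^@+*@^@^*+^@+^@@^**@^^@+*@^^@++^@@^*@^*+^@^@+*@^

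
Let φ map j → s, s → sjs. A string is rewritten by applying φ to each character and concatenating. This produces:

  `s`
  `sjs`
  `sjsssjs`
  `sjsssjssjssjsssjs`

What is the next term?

sjsssjssjssjsssjssjsssjssjsssjssjssjsssjs

Replace each of the 17 characters of sjsssjssjssjsssjs in place — sjs s sjs sjs sjs s sjs sjs s sjs sjs s sjs sjs sjs s sjs — and concatenate.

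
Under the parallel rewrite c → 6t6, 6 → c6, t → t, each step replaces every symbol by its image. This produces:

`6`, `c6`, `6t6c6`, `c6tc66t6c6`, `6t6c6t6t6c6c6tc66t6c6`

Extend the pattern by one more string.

Rewriting the 21 symbols of 6t6c6t6t6c6c6tc66t6c6 one by one yields c6 t c6 6t6 c6 t c6 t c6 6t6 c6 6t6 c6 t 6t6 c6 c6 t c6 6t6 c6; concatenated:

c6tc66t6c6tc6tc66t6c66t6c6t6t6c6c6tc66t6c6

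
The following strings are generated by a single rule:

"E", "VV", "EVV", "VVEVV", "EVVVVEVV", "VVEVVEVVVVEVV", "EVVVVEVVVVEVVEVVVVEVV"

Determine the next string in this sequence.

Each term (from the third on) is the two preceding terms concatenated in order: term 3 = E·VV = EVV.
The next term joins VVEVVEVVVVEVV and EVVVVEVVVVEVVEVVVVEVV.

VVEVVEVVVVEVVEVVVVEVVVVEVVEVVVVEVV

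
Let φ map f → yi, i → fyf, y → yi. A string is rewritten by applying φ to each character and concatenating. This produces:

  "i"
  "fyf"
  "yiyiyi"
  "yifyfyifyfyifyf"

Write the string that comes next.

Rewriting the 15 symbols of yifyfyifyfyifyf one by one yields yi fyf yi yi yi yi fyf yi yi yi yi fyf yi yi yi; concatenated:

yifyfyiyiyiyifyfyiyiyiyifyfyiyiyi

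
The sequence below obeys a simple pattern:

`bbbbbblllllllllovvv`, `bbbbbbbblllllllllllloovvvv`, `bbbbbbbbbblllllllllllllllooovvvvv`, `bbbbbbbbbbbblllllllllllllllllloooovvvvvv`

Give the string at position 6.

bbbbbbbbbbbbbbbblllllllllllllllllllllllloooooovvvvvvvv

Term n consists of 2n+2 b's, followed by 3n+3 l's, followed by n-1 o's, followed by n+1 v's, where the shown terms are n = 2, 3, 4, 5.
At n = 7 the blocks have lengths 16, 24, 6, 8.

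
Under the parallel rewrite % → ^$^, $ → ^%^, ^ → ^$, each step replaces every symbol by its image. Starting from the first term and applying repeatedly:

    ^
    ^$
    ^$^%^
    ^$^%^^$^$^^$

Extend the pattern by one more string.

^$^%^^$^$^^$^$^%^^$^%^^$^$^%^

Rewriting each symbol of ^$^%^^$^$^^$: ^→^$, $→^%^, ^→^$, %→^$^, ^→^$, ^→^$, $→^%^, ^→^$, $→^%^, ^→^$, ^→^$, $→^%^, which concatenates to ^$ ^%^ ^$ ^$^ ^$ ^$ ^%^ ^$ ^%^ ^$ ^$ ^%^.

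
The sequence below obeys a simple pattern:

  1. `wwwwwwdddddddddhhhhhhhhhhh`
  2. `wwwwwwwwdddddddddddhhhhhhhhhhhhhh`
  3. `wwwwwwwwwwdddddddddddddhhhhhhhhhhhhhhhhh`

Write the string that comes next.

Reading off run lengths: w runs 6, 8, 10; d runs 9, 11, 13; h runs 11, 14, 17 — each is linear in n, where the shown terms are n = 3, 4, 5.
At n = 6 the blocks have lengths 12, 15, 20.

wwwwwwwwwwwwdddddddddddddddhhhhhhhhhhhhhhhhhhhh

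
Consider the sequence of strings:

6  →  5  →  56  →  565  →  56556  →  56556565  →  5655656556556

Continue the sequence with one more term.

From term 3 onward, concatenate the last term with the second-to-last: 5·6 = 56, 56·5 = 565, …
Continuing: 5655656556556 · 56556565 gives term 8.

565565655655656556565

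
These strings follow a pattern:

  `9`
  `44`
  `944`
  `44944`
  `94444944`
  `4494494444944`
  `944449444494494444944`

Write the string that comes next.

From term 3 onward, concatenate the second-to-last term with the last: 9·44 = 944, 44·944 = 44944, …
The next term joins 4494494444944 and 944449444494494444944.

4494494444944944449444494494444944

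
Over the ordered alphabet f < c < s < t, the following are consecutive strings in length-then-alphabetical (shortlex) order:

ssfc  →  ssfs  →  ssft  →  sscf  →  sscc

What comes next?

Treat sscc as a base-4 numeral over the given alphabet and add one, carrying through any trailing t's.

sscs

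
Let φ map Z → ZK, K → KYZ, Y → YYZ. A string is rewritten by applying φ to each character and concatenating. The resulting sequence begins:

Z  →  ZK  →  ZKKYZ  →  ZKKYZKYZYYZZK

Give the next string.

Replace each of the 13 characters of ZKKYZKYZYYZZK in place — ZK KYZ KYZ YYZ ZK KYZ YYZ ZK YYZ YYZ ZK ZK KYZ — and concatenate.

ZKKYZKYZYYZZKKYZYYZZKYYZYYZZKZKKYZ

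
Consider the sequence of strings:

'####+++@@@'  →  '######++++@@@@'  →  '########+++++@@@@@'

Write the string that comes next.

##########++++++@@@@@@

Term n consists of 2n #'s, followed by n+1 +'s, followed by n+1 @'s, where the shown terms are n = 2, 3, 4.
For the next term, n = 5, so the run lengths are 10, 6, 6.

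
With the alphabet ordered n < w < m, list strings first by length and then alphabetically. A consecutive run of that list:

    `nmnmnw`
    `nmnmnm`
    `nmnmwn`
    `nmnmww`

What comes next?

The successor of nmnmww increments the rightmost position that isn't already m and resets every position after it to n.

nmnmwm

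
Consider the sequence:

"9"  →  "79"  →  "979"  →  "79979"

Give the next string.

Each term (from the third on) is the two preceding terms concatenated in order: term 3 = 9·79 = 979.
So term 5 is 979·79979.

97979979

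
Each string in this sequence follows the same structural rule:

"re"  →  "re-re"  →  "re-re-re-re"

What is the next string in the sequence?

Every step duplicates the string with '-' between the halves.
Doubling re-re-re-re with '-' between the halves:

re-re-re-re-re-re-re-re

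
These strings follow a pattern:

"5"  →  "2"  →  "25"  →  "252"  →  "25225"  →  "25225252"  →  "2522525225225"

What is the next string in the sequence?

Each term (from the third on) is the previous term followed by the one before it: term 3 = 2·5 = 25.
The next term joins 2522525225225 and 25225252.

252252522522525225252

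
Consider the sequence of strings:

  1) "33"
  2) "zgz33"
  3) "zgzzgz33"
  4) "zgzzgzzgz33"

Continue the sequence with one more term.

The strings grow by a fixed prefix zgz each time.
So the next term is zgz·zgzzgzzgz33.

zgzzgzzgzzgz33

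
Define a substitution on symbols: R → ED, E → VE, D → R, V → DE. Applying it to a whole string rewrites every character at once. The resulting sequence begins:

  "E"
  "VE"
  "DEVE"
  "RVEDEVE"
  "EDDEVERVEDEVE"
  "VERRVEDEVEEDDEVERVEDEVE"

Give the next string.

DEVEEDEDDEVERVEDEVEVERRVEDEVEEDDEVERVEDEVE

Applying the rule to each of the 23 symbols of VERRVEDEVEEDDEVERVEDEVE gives the pieces DE VE ED ED DE VE R VE DE VE VE R R VE DE VE ED DE VE R VE DE VE, which concatenate to the answer.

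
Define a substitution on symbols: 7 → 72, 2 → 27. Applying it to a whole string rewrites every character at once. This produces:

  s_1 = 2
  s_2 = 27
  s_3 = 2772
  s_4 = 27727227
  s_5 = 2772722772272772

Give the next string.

27727227722727727227277227727227

Applying the rule to each of the 16 symbols of 2772722772272772 gives the pieces 27 72 72 27 72 27 27 72 72 27 27 72 27 72 72 27, which concatenate to the answer.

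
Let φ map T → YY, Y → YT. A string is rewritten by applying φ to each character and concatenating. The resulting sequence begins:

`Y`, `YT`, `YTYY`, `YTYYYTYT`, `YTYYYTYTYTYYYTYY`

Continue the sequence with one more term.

Applying the rule to each of the 16 symbols of YTYYYTYTYTYYYTYY gives the pieces YT YY YT YT YT YY YT YY YT YY YT YT YT YY YT YT, which concatenate to the answer.

YTYYYTYTYTYYYTYYYTYYYTYTYTYYYTYT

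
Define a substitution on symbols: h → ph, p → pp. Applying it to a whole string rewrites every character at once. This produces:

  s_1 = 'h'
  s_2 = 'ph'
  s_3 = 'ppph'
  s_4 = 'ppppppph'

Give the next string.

Expanding ppppppph: p→pp, p→pp, p→pp, p→pp, p→pp, p→pp, p→pp, h→ph. Concatenated: pp pp pp pp pp pp pp ph.

ppppppppppppppph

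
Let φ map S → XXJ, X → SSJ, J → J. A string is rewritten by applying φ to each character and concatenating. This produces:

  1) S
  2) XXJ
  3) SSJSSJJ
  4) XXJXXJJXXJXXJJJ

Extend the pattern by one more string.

SSJSSJJSSJSSJJJSSJSSJJSSJSSJJJJ

Applying the rule to each of the 15 symbols of XXJXXJJXXJXXJJJ gives the pieces SSJ SSJ J SSJ SSJ J J SSJ SSJ J SSJ SSJ J J J, which concatenate to the answer.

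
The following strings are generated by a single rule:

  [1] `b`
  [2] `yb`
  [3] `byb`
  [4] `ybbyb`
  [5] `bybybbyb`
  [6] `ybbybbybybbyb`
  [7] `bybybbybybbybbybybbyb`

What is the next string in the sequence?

ybbybbybybbybbybybbybybbybbybybbyb

This is a Fibonacci-style word recurrence s(k) = s(k−2)·s(k−1): e.g. b·yb = byb.
Continuing: ybbybbybybbyb · bybybbybybbybbybybbyb gives term 8.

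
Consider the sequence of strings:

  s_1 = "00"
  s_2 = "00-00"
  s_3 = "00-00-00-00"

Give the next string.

s(k+1) = s(k)·-·s(k) — each term doubles the last with '-' between the halves.
Doubling 00-00-00-00 with '-' between the halves:

00-00-00-00-00-00-00-00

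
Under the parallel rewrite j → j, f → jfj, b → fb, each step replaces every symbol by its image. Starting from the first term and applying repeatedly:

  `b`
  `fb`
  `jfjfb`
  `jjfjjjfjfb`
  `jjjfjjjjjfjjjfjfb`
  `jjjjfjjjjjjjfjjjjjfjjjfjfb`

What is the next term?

Rewriting the 26 symbols of jjjjfjjjjjjjfjjjjjfjjjfjfb one by one yields j j j j jfj j j j j j j j jfj j j j j j jfj j j j jfj j jfj fb; concatenated:

jjjjjfjjjjjjjjjfjjjjjjjfjjjjjfjjjfjfb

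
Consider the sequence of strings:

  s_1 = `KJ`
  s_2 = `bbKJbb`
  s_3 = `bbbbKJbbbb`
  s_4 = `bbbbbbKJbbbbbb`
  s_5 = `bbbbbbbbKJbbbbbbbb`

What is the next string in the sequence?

bbbbbbbbbbKJbbbbbbbbbb

Every step adds bb to the front and bb to the end of the previous string.
One more step from bbbbbbbbKJbbbbbbbb gives the answer.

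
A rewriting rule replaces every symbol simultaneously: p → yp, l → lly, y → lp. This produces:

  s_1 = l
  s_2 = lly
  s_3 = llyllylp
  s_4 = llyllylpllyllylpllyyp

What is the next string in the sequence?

llyllylpllyllylpllyypllyllylpllyllylpllyypllyllylplpyp

φ(llyllylpllyllylpllyyp) expands symbol-by-symbol to lly lly lp lly lly lp lly yp lly lly lp lly lly lp lly yp lly lly lp lp yp; joining the 21 pieces gives the next term.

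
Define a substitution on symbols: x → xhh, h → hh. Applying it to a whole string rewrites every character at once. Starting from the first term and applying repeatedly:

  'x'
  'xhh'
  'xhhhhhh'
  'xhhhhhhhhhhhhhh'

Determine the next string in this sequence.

xhhhhhhhhhhhhhhhhhhhhhhhhhhhhhh

φ(xhhhhhhhhhhhhhh) expands symbol-by-symbol to xhh hh hh hh hh hh hh hh hh hh hh hh hh hh hh; joining the 15 pieces gives the next term.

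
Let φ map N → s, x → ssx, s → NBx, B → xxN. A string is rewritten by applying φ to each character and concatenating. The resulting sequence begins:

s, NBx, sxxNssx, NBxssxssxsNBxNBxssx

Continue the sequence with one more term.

Replace each of the 19 characters of NBxssxssxsNBxNBxssx in place — s xxN ssx NBx NBx ssx NBx NBx ssx NBx s xxN ssx s xxN ssx NBx NBx ssx — and concatenate.

sxxNssxNBxNBxssxNBxNBxssxNBxsxxNssxsxxNssxNBxNBxssx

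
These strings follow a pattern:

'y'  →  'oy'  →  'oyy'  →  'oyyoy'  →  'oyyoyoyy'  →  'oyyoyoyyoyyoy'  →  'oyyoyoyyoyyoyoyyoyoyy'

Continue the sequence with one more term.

From term 3 onward, concatenate the last term with the second-to-last: oy·y = oyy, oyy·oy = oyyoy, …
So term 8 is oyyoyoyyoyyoyoyyoyoyy·oyyoyoyyoyyoy.

oyyoyoyyoyyoyoyyoyoyyoyyoyoyyoyyoy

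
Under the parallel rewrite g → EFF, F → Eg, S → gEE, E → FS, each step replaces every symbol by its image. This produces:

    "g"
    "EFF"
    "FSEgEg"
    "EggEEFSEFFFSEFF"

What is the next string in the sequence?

Rewriting the 15 symbols of EggEEFSEFFFSEFF one by one yields FS EFF EFF FS FS Eg gEE FS Eg Eg Eg gEE FS Eg Eg; concatenated:

FSEFFEFFFSFSEggEEFSEgEgEggEEFSEgEg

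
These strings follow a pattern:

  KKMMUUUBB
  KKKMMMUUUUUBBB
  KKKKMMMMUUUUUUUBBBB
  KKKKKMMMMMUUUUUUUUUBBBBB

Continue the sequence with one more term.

Term n consists of n+1 K's, followed by n+1 M's, followed by 2n+1 U's, followed by n+1 B's (n = 1, 2, …).
Setting n = 5 gives 6, 6, 11, 6 characters in each block.

KKKKKKMMMMMMUUUUUUUUUUUBBBBBB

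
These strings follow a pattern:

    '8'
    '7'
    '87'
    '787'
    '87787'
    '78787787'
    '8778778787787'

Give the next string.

From term 3 onward, concatenate the second-to-last term with the last: 8·7 = 87, 7·87 = 787, …
Continuing: 78787787 · 8778778787787 gives term 8.

787877878778778787787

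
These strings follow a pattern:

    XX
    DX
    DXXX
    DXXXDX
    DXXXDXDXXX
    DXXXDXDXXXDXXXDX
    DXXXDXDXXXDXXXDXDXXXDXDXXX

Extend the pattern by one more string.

DXXXDXDXXXDXXXDXDXXXDXDXXXDXXXDXDXXXDXXXDX

This is a Fibonacci-style word recurrence s(k) = s(k−1)·s(k−2): e.g. DX·XX = DXXX.
So term 8 is DXXXDXDXXXDXXXDXDXXXDXDXXX·DXXXDXDXXXDXXXDX.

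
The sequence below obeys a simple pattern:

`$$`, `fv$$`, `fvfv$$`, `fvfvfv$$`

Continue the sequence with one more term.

fvfvfvfv$$

The strings grow by a fixed prefix fv each time.
So the next term is fv·fvfvfv$$.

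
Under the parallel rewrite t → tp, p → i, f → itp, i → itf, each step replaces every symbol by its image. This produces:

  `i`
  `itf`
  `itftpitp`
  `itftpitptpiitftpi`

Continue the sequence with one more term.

itftpitptpiitftpitpiitfitftpitptpiitf

Replace each of the 17 characters of itftpitptpiitftpi in place — itf tp itp tp i itf tp i tp i itf itf tp itp tp i itf — and concatenate.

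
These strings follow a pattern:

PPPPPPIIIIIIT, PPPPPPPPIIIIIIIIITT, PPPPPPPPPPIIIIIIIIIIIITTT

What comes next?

Reading off run lengths: P runs 6, 8, 10; I runs 6, 9, 12; T runs 1, 2, 3 — each is linear in n, where the shown terms are n = 2, 3, 4.
Setting n = 5 gives 12, 15, 4 characters in each block.

PPPPPPPPPPPPIIIIIIIIIIIIIIITTTT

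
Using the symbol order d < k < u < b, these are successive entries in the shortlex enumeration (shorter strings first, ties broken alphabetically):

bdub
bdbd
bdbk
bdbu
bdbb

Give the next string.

bkdd

Find the rightmost character of bdbb below b, bump it to the next letter, and reset everything to its right to d.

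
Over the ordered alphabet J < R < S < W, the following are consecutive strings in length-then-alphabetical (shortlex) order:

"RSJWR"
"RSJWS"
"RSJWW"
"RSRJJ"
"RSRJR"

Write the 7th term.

Continuing the enumeration 2 steps past RSRJR: RSRJR → RSRJS → (answer).

RSRJW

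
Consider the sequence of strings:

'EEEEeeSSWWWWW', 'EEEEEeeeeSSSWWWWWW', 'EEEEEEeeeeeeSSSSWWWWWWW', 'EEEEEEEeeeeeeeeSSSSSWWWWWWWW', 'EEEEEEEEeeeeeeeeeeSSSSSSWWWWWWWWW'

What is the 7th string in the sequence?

Reading off run lengths: E runs 4, 5, 6, 7, 8; e runs 2, 4, 6, 8, 10; S runs 2, 3, 4, 5, 6; W runs 5, 6, 7, 8, 9 — each is linear in n, where the shown terms are n = 2, 3, 4, 5, 6.
At n = 8 the blocks have lengths 10, 14, 8, 11.

EEEEEEEEEEeeeeeeeeeeeeeeSSSSSSSSWWWWWWWWWWW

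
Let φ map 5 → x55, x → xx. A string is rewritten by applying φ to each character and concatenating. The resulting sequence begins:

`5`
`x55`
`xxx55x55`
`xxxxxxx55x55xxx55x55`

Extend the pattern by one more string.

φ(xxxxxxx55x55xxx55x55) expands symbol-by-symbol to xx xx xx xx xx xx xx x55 x55 xx x55 x55 xx xx xx x55 x55 xx x55 x55; joining the 20 pieces gives the next term.

xxxxxxxxxxxxxxx55x55xxx55x55xxxxxxx55x55xxx55x55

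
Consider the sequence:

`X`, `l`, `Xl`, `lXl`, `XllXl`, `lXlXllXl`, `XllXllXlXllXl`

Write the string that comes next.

lXlXllXlXllXllXlXllXl

This is a Fibonacci-style word recurrence s(k) = s(k−2)·s(k−1): e.g. X·l = Xl.
The next term joins lXlXllXl and XllXllXlXllXl.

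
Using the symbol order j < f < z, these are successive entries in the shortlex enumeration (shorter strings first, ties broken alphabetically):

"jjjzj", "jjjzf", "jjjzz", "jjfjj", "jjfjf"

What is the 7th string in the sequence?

jjffj

Continuing the enumeration 2 steps past jjfjf: jjfjf → jjfjz → (answer).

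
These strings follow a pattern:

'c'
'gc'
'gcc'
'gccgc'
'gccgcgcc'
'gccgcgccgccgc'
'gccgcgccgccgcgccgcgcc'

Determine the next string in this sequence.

gccgcgccgccgcgccgcgccgccgcgccgccgc

This is a Fibonacci-style word recurrence s(k) = s(k−1)·s(k−2): e.g. gc·c = gcc.
Continuing: gccgcgccgccgcgccgcgcc · gccgcgccgccgc gives term 8.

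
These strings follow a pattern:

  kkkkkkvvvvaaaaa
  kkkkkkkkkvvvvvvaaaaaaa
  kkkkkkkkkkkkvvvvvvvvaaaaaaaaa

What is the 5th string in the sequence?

kkkkkkkkkkkkkkkkkkvvvvvvvvvvvvaaaaaaaaaaaaa

The n-th term is 3n k's then 2n v's then 2n+1 a's, where the shown terms are n = 2, 3, 4.
Setting n = 6 gives 18, 12, 13 characters in each block.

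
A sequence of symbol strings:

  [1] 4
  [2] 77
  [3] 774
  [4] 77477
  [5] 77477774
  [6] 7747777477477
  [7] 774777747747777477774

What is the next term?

This is a Fibonacci-style word recurrence s(k) = s(k−1)·s(k−2): e.g. 77·4 = 774.
So term 8 is 774777747747777477774·7747777477477.

7747777477477774777747747777477477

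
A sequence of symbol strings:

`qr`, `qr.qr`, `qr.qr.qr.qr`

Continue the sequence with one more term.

Each string is two copies of the previous one joined by '.'.
Doubling qr.qr.qr.qr with '.' between the halves:

qr.qr.qr.qr.qr.qr.qr.qr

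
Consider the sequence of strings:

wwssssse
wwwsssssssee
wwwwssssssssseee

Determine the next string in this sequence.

wwwwwssssssssssseeee

Reading off run lengths: w runs 2, 3, 4; s runs 5, 7, 9; e runs 1, 2, 3 — each is linear in n, where the shown terms are n = 2, 3, 4.
For the next term, n = 5, so the run lengths are 5, 11, 4.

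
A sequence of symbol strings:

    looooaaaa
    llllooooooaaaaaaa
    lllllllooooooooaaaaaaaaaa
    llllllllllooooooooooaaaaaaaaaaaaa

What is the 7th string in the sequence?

lllllllllllllllllllooooooooooooooooaaaaaaaaaaaaaaaaaaaaaa

The n-th term is 3n-2 l's then 2n+2 o's then 3n+1 a's (n = 1, 2, …).
At n = 7 the blocks have lengths 19, 16, 22.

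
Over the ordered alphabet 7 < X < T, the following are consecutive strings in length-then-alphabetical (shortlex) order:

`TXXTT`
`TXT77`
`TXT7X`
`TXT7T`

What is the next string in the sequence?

TXTX7

The successor of TXT7T increments the rightmost position that isn't already T and resets every position after it to 7.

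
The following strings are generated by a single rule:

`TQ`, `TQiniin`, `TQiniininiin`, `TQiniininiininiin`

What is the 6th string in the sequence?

TQiniininiininiininiininiin

The strings grow by a fixed suffix iniin each time.
From TQiniininiininiin, 2 further steps: TQiniininiininiin → TQiniininiininiininiin → (answer).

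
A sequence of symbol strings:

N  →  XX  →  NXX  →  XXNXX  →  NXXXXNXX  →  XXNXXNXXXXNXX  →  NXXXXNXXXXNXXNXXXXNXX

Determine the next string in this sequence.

This is a Fibonacci-style word recurrence s(k) = s(k−2)·s(k−1): e.g. N·XX = NXX.
The next term joins XXNXXNXXXXNXX and NXXXXNXXXXNXXNXXXXNXX.

XXNXXNXXXXNXXNXXXXNXXXXNXXNXXXXNXX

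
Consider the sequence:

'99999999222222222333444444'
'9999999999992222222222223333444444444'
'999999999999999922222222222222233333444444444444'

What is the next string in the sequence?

99999999999999999999222222222222222222333333444444444444444

The n-th term is 4n 9's then 3n+3 2's then n+1 3's then 3n 4's, where the shown terms are n = 2, 3, 4.
For the next term, n = 5, so the run lengths are 20, 18, 6, 15.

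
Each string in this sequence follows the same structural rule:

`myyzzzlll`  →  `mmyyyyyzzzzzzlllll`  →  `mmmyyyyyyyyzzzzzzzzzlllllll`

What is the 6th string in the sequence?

mmmmmmyyyyyyyyyyyyyyyyyzzzzzzzzzzzzzzzzzzlllllllllllll

Reading off run lengths: m runs 1, 2, 3; y runs 2, 5, 8; z runs 3, 6, 9; l runs 3, 5, 7 — each is linear in n (n = 1, 2, …).
At n = 6 the blocks have lengths 6, 17, 18, 13.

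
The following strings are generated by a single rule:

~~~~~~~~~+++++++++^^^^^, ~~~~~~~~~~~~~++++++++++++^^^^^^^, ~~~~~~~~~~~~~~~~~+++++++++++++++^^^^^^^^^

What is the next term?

~~~~~~~~~~~~~~~~~~~~~++++++++++++++++++^^^^^^^^^^^

Reading off run lengths: ~ runs 9, 13, 17; + runs 9, 12, 15; ^ runs 5, 7, 9 — each is linear in n, where the shown terms are n = 2, 3, 4.
For the next term, n = 5, so the run lengths are 21, 18, 11.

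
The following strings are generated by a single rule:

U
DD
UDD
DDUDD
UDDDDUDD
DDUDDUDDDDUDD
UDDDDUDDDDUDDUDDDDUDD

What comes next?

Each term (from the third on) is the two preceding terms concatenated in order: term 3 = U·DD = UDD.
Continuing: DDUDDUDDDDUDD · UDDDDUDDDDUDDUDDDDUDD gives term 8.

DDUDDUDDDDUDDUDDDDUDDDDUDDUDDDDUDD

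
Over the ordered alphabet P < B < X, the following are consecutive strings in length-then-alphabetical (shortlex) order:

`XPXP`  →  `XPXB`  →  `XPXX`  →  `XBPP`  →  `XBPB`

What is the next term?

XBPX

Find the rightmost character of XBPB below X, bump it to the next letter, and reset everything to its right to P.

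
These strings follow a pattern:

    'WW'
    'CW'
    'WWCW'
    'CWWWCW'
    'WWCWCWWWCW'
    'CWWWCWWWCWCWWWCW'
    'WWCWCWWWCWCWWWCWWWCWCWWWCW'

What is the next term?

From term 3 onward, concatenate the second-to-last term with the last: WW·CW = WWCW, CW·WWCW = CWWWCW, …
Continuing: CWWWCWWWCWCWWWCW · WWCWCWWWCWCWWWCWWWCWCWWWCW gives term 8.

CWWWCWWWCWCWWWCWWWCWCWWWCWCWWWCWWWCWCWWWCW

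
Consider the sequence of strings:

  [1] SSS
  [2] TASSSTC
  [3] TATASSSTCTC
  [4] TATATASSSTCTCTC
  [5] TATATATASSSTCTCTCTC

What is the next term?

TATATATATASSSTCTCTCTCTC

Every step adds TA to the front and TC to the end of the previous string.
So the next term is TA·TATATATASSSTCTCTCTC·TC.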